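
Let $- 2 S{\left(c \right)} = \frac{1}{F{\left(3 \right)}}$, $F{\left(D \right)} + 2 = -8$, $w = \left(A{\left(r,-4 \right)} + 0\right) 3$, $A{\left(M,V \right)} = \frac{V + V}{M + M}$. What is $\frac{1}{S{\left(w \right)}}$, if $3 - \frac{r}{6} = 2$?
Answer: $20$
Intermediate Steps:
$r = 6$ ($r = 18 - 12 = 6$)
$A{\left(M,V \right)} = \frac{V}{M}$ ($A{\left(M,V \right)} = \frac{2 V}{2 M} = 2 V \frac{1}{2 M} = \frac{V}{M}$)
$w = -2$ ($w = \left(- \frac{4}{6} + 0\right) 3 = \left(\left(-4\right) \frac{1}{6} + 0\right) 3 = \left(- \frac{2}{3} + 0\right) 3 = \left(- \frac{2}{3}\right) 3 = -2$)
$F{\left(D \right)} = -10$ ($F{\left(D \right)} = -2 - 8 = -10$)
$S{\left(c \right)} = \frac{1}{20}$ ($S{\left(c \right)} = - \frac{1}{2 \left(-10\right)} = \left(- \frac{1}{2}\right) \left(- \frac{1}{10}\right) = \frac{1}{20}$)
$\frac{1}{S{\left(w \right)}} = \frac{1}{\frac{1}{20}} = 20$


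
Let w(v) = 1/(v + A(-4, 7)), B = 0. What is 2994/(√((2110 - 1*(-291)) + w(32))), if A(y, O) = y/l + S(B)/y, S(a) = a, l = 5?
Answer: 5988*√14607879/374561 ≈ 61.102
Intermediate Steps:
A(y, O) = y/5 (A(y, O) = y/5 + 0/y = y*(⅕) + 0 = y/5 + 0 = y/5)
w(v) = 1/(-⅘ + v) (w(v) = 1/(v + (⅕)*(-4)) = 1/(v - ⅘) = 1/(-⅘ + v))
2994/(√((2110 - 1*(-291)) + w(32))) = 2994/(√((2110 - 1*(-291)) + 5/(-4 + 5*32))) = 2994/(√((2110 + 291) + 5/(-4 + 160))) = 2994/(√(2401 + 5/156)) = 2994/(√(374561/156)) = 2994/((√14607879/78)) = 2994*(2*√14607879/374561) = 5988*√14607879/374561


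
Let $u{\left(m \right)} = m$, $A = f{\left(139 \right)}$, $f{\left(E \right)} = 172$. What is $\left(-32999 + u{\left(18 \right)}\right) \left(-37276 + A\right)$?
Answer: $1223727024$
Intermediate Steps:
$A = 172$
$\left(-32999 + u{\left(18 \right)}\right) \left(-37276 + A\right) = \left(-32999 + 18\right) \left(-37276 + 172\right) = \left(-32981\right) \left(-37104\right) = 1223727024$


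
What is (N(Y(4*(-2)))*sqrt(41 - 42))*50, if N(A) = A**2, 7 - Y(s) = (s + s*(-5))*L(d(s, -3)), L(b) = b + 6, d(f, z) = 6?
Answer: 7106450*I ≈ 7.1064e+6*I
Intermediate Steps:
L(b) = 6 + b
Y(s) = 7 + 48*s (Y(s) = 7 - (s + s*(-5))*(6 + 6) = 7 - (s - 5*s)*12 = 7 - (-4*s)*12 = 7 - (-48)*s = 7 + 48*s)
(N(Y(4*(-2)))*sqrt(41 - 42))*50 = ((7 + 48*(4*(-2)))**2*sqrt(41 - 42))*50 = ((7 + 48*(-8))**2*sqrt(-1))*50 = ((7 - 384)**2*I)*50 = ((-377)**2*I)*50 = (142129*I)*50 = 7106450*I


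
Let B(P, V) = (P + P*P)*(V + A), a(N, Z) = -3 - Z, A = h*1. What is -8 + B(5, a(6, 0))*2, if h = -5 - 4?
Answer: -728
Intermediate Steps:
h = -9
A = -9 (A = -9*1 = -9)
B(P, V) = (-9 + V)*(P + P²) (B(P, V) = (P + P*P)*(V - 9) = (P + P²)*(-9 + V) = (-9 + V)*(P + P²))
-8 + B(5, a(6, 0))*2 = -8 + (5*(-9 + (-3 - 1*0) - 9*5 + 5*(-3 - 1*0)))*2 = -8 + (5*(-9 + (-3 + 0) - 45 + 5*(-3 + 0)))*2 = -8 + (5*(-9 - 3 - 45 + 5*(-3)))*2 = -8 + (5*(-9 - 3 - 45 - 15))*2 = -8 + (5*(-72))*2 = -8 - 360*2 = -8 - 720 = -728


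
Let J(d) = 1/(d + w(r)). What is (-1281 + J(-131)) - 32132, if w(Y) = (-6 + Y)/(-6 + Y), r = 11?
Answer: -4343691/130 ≈ -33413.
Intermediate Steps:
w(Y) = 1
J(d) = 1/(1 + d) (J(d) = 1/(d + 1) = 1/(1 + d))
(-1281 + J(-131)) - 32132 = (-1281 + 1/(1 - 131)) - 32132 = (-1281 + 1/(-130)) - 32132 = (-1281 - 1/130) - 32132 = -166531/130 - 32132 = -4343691/130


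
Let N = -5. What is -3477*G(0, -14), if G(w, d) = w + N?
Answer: 17385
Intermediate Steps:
G(w, d) = -5 + w (G(w, d) = w - 5 = -5 + w)
-3477*G(0, -14) = -3477*(-5 + 0) = -3477*(-5) = 17385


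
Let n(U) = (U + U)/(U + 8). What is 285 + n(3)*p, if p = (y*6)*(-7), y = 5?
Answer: 1875/11 ≈ 170.45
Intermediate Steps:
n(U) = 2*U/(8 + U) (n(U) = (2*U)/(8 + U) = 2*U/(8 + U))
p = -210 (p = (5*6)*(-7) = 30*(-7) = -210)
285 + n(3)*p = 285 + (2*3/(8 + 3))*(-210) = 285 + (2*3/11)*(-210) = 285 + (2*3*(1/11))*(-210) = 285 + (6/11)*(-210) = 285 - 1260/11 = 1875/11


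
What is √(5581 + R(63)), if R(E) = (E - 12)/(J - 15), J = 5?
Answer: √557590/10 ≈ 74.672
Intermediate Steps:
R(E) = 6/5 - E/10 (R(E) = (E - 12)/(5 - 15) = (-12 + E)/(-10) = (-12 + E)*(-⅒) = 6/5 - E/10)
√(5581 + R(63)) = √(5581 + (6/5 - ⅒*63)) = √(5581 + (6/5 - 63/10)) = √(5581 - 51/10) = √(55759/10) = √557590/10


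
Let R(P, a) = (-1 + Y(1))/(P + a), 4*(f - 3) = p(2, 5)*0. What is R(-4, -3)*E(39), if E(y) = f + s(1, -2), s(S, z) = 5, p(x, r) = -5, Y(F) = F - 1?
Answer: 8/7 ≈ 1.1429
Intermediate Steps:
Y(F) = -1 + F
f = 3 (f = 3 + (-5*0)/4 = 3 + (¼)*0 = 3 + 0 = 3)
E(y) = 8 (E(y) = 3 + 5 = 8)
R(P, a) = -1/(P + a) (R(P, a) = (-1 + (-1 + 1))/(P + a) = (-1 + 0)/(P + a) = -1/(P + a))
R(-4, -3)*E(39) = -1/(-4 - 3)*8 = -1/(-7)*8 = -1*(-⅐)*8 = (⅐)*8 = 8/7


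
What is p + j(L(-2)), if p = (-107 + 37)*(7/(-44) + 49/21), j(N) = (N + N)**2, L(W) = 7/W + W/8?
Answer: -12665/132 ≈ -95.947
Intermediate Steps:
L(W) = 7/W + W/8 (L(W) = 7/W + W*(1/8) = 7/W + W/8)
j(N) = 4*N**2 (j(N) = (2*N)**2 = 4*N**2)
p = -10045/66 (p = -70*(7*(-1/44) + 49*(1/21)) = -70*(-7/44 + 7/3) = -70*287/132 = -10045/66 ≈ -152.20)
p + j(L(-2)) = -10045/66 + 4*(7/(-2) + (1/8)*(-2))**2 = -10045/66 + 4*(7*(-1/2) - 1/4)**2 = -10045/66 + 4*(-7/2 - 1/4)**2 = -10045/66 + 4*(-15/4)**2 = -10045/66 + 4*(225/16) = -10045/66 + 225/4 = -12665/132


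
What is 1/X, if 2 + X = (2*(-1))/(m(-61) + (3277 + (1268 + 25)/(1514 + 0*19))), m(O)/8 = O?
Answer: -4223839/8450706 ≈ -0.49982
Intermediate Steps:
m(O) = 8*O
X = -8450706/4223839 (X = -2 + (2*(-1))/(8*(-61) + (3277 + (1268 + 25)/(1514 + 0*19))) = -2 - 2/(-488 + (3277 + 1293/(1514 + 0))) = -2 - 2/(-488 + (3277 + 1293/1514)) = -2 - 2/(-488 + 4962671/1514) = -2 - 2/4223839/1514 = -2 - 2*1514/4223839 = -2 - 3028/4223839 = -8450706/4223839 ≈ -2.0007)
1/X = 1/(-8450706/4223839) = -4223839/8450706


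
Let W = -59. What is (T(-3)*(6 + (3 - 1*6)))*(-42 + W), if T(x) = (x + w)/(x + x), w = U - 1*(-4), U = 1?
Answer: 101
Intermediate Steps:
w = 5 (w = 1 - 1*(-4) = 1 + 4 = 5)
T(x) = (5 + x)/(2*x) (T(x) = (x + 5)/(x + x) = (5 + x)/((2*x)) = (5 + x)*(1/(2*x)) = (5 + x)/(2*x))
(T(-3)*(6 + (3 - 1*6)))*(-42 + W) = (((1/2)*(5 - 3)/(-3))*(6 + (3 - 1*6)))*(-42 - 59) = (((1/2)*(-1/3)*2)*(6 + (3 - 6)))*(-101) = -(6 - 3)/3*(-101) = -1/3*3*(-101) = -1*(-101) = 101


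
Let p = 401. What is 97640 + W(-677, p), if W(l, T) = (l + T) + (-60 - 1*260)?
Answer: 97044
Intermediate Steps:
W(l, T) = -320 + T + l (W(l, T) = (T + l) + (-60 - 260) = (T + l) - 320 = -320 + T + l)
97640 + W(-677, p) = 97640 + (-320 + 401 - 677) = 97640 - 596 = 97044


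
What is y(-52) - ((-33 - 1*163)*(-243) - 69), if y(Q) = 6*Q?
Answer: -47871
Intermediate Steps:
y(-52) - ((-33 - 1*163)*(-243) - 69) = 6*(-52) - ((-33 - 1*163)*(-243) - 69) = -312 - ((-33 - 163)*(-243) - 69) = -312 - (-196*(-243) - 69) = -312 - (47628 - 69) = -312 - 1*47559 = -312 - 47559 = -47871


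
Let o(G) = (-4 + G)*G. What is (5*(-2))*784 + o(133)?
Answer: 9317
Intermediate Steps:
o(G) = G*(-4 + G)
(5*(-2))*784 + o(133) = (5*(-2))*784 + 133*(-4 + 133) = -10*784 + 133*129 = -7840 + 17157 = 9317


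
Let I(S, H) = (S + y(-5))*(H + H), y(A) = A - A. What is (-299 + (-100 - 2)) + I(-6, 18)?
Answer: -617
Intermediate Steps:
y(A) = 0
I(S, H) = 2*H*S (I(S, H) = (S + 0)*(H + H) = S*(2*H) = 2*H*S)
(-299 + (-100 - 2)) + I(-6, 18) = (-299 + (-100 - 2)) + 2*18*(-6) = (-299 - 102) - 216 = -401 - 216 = -617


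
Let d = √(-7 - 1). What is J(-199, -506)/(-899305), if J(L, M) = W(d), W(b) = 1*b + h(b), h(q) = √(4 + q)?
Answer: √2*(-√(2 + I*√2) - 2*I)/899305 ≈ -2.3456e-6 - 3.8906e-6*I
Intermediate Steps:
d = 2*I*√2 (d = √(-8) = 2*I*√2 ≈ 2.8284*I)
W(b) = b + √(4 + b) (W(b) = 1*b + √(4 + b) = b + √(4 + b))
J(L, M) = √(4 + 2*I*√2) + 2*I*√2 (J(L, M) = 2*I*√2 + √(4 + 2*I*√2) = √(4 + 2*I*√2) + 2*I*√2)
J(-199, -506)/(-899305) = (√2*(√(2 + I*√2) + 2*I))/(-899305) = (√2*(√(2 + I*√2) + 2*I))*(-1/899305) = -√2*(√(2 + I*√2) + 2*I)/899305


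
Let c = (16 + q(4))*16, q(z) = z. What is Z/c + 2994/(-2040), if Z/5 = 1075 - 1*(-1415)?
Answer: 101833/2720 ≈ 37.439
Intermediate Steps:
c = 320 (c = (16 + 4)*16 = 20*16 = 320)
Z = 12450 (Z = 5*(1075 - 1*(-1415)) = 5*(1075 + 1415) = 5*2490 = 12450)
Z/c + 2994/(-2040) = 12450/320 + 2994/(-2040) = 12450*(1/320) + 2994*(-1/2040) = 1245/32 - 499/340 = 101833/2720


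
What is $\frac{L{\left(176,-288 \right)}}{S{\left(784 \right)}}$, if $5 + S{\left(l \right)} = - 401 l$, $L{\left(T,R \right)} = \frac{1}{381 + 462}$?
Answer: $- \frac{1}{265029927} \approx -3.7732 \cdot 10^{-9}$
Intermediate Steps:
$L{\left(T,R \right)} = \frac{1}{843}$
$S{\left(l \right)} = -5 - 401 l$
$\frac{L{\left(176,-288 \right)}}{S{\left(784 \right)}} = \frac{1}{843 \left(-5 - 314384\right)} = \frac{1}{843 \left(-314389\right)} = \frac{1}{843} \left(- \frac{1}{314389}\right) = - \frac{1}{265029927}$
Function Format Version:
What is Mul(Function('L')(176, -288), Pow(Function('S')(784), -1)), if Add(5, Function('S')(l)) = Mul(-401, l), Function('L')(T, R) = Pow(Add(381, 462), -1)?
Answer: Rational(-1, 265029927) ≈ -3.7732e-9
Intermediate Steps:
Function('L')(T, R) = Rational(1, 843) (Function('L')(T, R) = Pow(843, -1) = Rational(1, 843))
Function('S')(l) = Add(-5, Mul(-401, l))
Mul(Function('L')(176, -288), Pow(Function('S')(784), -1)) = Mul(Rational(1, 843), Pow(Add(-5, Mul(-401, 784)), -1)) = Mul(Rational(1, 843), Pow(Add(-5, -314384), -1)) = Mul(Rational(1, 843), Pow(-314389, -1)) = Mul(Rational(1, 843), Rational(-1, 314389)) = Rational(-1, 265029927)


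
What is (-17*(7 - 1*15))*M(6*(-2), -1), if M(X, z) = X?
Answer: -1632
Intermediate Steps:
(-17*(7 - 1*15))*M(6*(-2), -1) = (-17*(7 - 1*15))*(6*(-2)) = -17*(7 - 15)*(-12) = -17*(-8)*(-12) = 136*(-12) = -1632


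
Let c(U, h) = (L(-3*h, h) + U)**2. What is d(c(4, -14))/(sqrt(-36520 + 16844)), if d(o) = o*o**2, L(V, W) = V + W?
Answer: -536870912*I*sqrt(4919)/4919 ≈ -7.6548e+6*I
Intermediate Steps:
c(U, h) = (U - 2*h)**2 (c(U, h) = ((-3*h + h) + U)**2 = (-2*h + U)**2 = (U - 2*h)**2)
d(o) = o**3
d(c(4, -14))/(sqrt(-36520 + 16844)) = ((4 - 2*(-14))**2)**3/(sqrt(-36520 + 16844)) = ((4 + 28)**2)**3/(sqrt(-19676)) = (32**2)**3/((2*I*sqrt(4919))) = 1024**3*(-I*sqrt(4919)/9838) = 1073741824*(-I*sqrt(4919)/9838) = -536870912*I*sqrt(4919)/4919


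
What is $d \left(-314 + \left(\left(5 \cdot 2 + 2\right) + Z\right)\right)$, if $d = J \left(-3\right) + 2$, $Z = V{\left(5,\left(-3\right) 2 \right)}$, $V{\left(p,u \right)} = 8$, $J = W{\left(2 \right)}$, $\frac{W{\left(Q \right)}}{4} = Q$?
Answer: $6468$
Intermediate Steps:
$W{\left(Q \right)} = 4 Q$
$J = 8$ ($J = 4 \cdot 2 = 8$)
$Z = 8$
$d = -22$ ($d = 8 \left(-3\right) + 2 = -24 + 2 = -22$)
$d \left(-314 + \left(\left(5 \cdot 2 + 2\right) + Z\right)\right) = - 22 \left(-314 + \left(\left(5 \cdot 2 + 2\right) + 8\right)\right) = - 22 \left(-314 + \left(\left(10 + 2\right) + 8\right)\right) = - 22 \left(-314 + \left(12 + 8\right)\right) = - 22 \left(-314 + 20\right) = \left(-22\right) \left(-294\right) = 6468$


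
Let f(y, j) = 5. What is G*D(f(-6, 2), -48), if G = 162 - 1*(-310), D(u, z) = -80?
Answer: -37760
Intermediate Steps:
G = 472 (G = 162 + 310 = 472)
G*D(f(-6, 2), -48) = 472*(-80) = -37760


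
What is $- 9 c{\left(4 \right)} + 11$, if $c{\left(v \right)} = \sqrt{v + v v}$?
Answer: $11 - 18 \sqrt{5} \approx -29.249$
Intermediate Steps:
$c{\left(v \right)} = \sqrt{v + v^{2}}$
$- 9 c{\left(4 \right)} + 11 = - 9 \sqrt{4 \left(1 + 4\right)} + 11 = - 9 \sqrt{4 \cdot 5} + 11 = - 9 \sqrt{20} + 11 = - 9 \cdot 2 \sqrt{5} + 11 = - 18 \sqrt{5} + 11 = 11 - 18 \sqrt{5}$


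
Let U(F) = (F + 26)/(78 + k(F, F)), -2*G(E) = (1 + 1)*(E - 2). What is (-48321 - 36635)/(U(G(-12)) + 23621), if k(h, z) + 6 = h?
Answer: -3653108/1015723 ≈ -3.5966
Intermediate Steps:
k(h, z) = -6 + h
G(E) = 2 - E (G(E) = -(1 + 1)*(E - 2)/2 = -(-2 + E) = -(-4 + 2*E)/2 = 2 - E)
U(F) = (26 + F)/(72 + F) (U(F) = (F + 26)/(78 + (-6 + F)) = (26 + F)/(72 + F))
(-48321 - 36635)/(U(G(-12)) + 23621) = (-48321 - 36635)/((26 + (2 - 1*(-12)))/(72 + (2 - 1*(-12))) + 23621) = -84956/((26 + (2 + 12))/(72 + (2 + 12)) + 23621) = -84956/((26 + 14)/(72 + 14) + 23621) = -84956/(40/86 + 23621) = -84956/((1/86)*40 + 23621) = -84956/(20/43 + 23621) = -84956/1015723/43 = -84956*43/1015723 = -3653108/1015723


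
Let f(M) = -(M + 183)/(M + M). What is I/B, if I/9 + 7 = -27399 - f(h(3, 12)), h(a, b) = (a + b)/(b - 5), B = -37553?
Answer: 1231326/187765 ≈ 6.5578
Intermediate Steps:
h(a, b) = (a + b)/(-5 + b)
f(M) = -(183 + M)/(2*M)
I = -1231326/5 (I = -63 + 9*(-27399 - (-183 - (3 + 12)/(-5 + 12))/(2*((3 + 12)/(-5 + 12)))) = -63 + 9*(-27399 - (-183 - 15/7)/(2*(15/7))) = -63 + 9*(-27399 - (-183 - 15/7)/(2*((1/7)*15))) = -63 + 9*(-27399 - (-183 - 1*15/7)/(2*15/7)) = -63 + 9*(-27399 - 7*(-183 - 15/7)/(2*15)) = -63 + 9*(-27399 - 7*(-1296)/(2*15*7)) = -63 + 9*(-27399 - 1*(-216/5)) = -63 + 9*(-27399 + 216/5) = -63 + 9*(-136779/5) = -63 - 1231011/5 = -1231326/5 ≈ -2.4627e+5)
I/B = -1231326/5/(-37553) = -1231326/5*(-1/37553) = 1231326/187765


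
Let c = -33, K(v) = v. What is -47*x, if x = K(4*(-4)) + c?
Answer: 2303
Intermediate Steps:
x = -49 (x = 4*(-4) - 33 = -16 - 33 = -49)
-47*x = -47*(-49) = 2303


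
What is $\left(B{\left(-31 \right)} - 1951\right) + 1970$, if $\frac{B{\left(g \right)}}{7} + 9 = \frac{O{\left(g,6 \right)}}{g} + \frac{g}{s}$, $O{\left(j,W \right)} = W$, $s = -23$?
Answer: $- \frac{25611}{713} \approx -35.92$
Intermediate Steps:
$B{\left(g \right)} = -63 + \frac{42}{g} - \frac{7 g}{23}$ ($B{\left(g \right)} = -63 + 7 \left(\frac{6}{g} + \frac{g}{-23}\right) = -63 + 7 \left(\frac{6}{g} + g \left(- \frac{1}{23}\right)\right) = -63 + 7 \left(\frac{6}{g} - \frac{g}{23}\right) = -63 - \left(- \frac{42}{g} + \frac{7 g}{23}\right) = -63 + \frac{42}{g} - \frac{7 g}{23}$)
$\left(B{\left(-31 \right)} - 1951\right) + 1970 = \left(\left(-63 + \frac{42}{-31} - - \frac{217}{23}\right) - 1951\right) + 1970 = \left(\left(-63 + 42 \left(- \frac{1}{31}\right) + \frac{217}{23}\right) - 1951\right) + 1970 = \left(\left(-63 - \frac{42}{31} + \frac{217}{23}\right) - 1951\right) + 1970 = \left(- \frac{39158}{713} - 1951\right) + 1970 = - \frac{1430221}{713} + 1970 = - \frac{25611}{713}$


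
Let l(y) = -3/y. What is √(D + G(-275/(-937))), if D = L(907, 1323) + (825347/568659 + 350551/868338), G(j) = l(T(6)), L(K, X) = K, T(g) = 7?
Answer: √2734552306602375991198922/54865357638 ≈ 30.140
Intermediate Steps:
G(j) = -3/7
D = 149593979514463/164596072914 (D = 907 + (825347/568659 + 350551/868338) = 907 + 305341381465/164596072914 = 149593979514463/164596072914 ≈ 908.86)
√(D + G(-275/(-937))) = √(149593979514463/164596072914 - 3/7) = √(149523438340357/164596072914) = √2734552306602375991198922/54865357638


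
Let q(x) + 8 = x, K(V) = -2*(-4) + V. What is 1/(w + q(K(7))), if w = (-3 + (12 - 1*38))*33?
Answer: -1/950 ≈ -0.0010526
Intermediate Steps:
K(V) = 8 + V
q(x) = -8 + x
w = -957 (w = (-3 + (12 - 38))*33 = (-3 - 26)*33 = -29*33 = -957)
1/(w + q(K(7))) = 1/(-957 + (-8 + (8 + 7))) = 1/(-957 + (-8 + 15)) = 1/(-957 + 7) = 1/(-950) = -1/950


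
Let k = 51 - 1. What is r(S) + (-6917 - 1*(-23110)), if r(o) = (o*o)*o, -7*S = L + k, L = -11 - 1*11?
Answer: 16129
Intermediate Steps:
L = -22 (L = -11 - 11 = -22)
k = 50
S = -4 (S = -(-22 + 50)/7 = -⅐*28 = -4)
r(o) = o³ (r(o) = o²*o = o³)
r(S) + (-6917 - 1*(-23110)) = (-4)³ + (-6917 - 1*(-23110)) = -64 + (-6917 + 23110) = -64 + 16193 = 16129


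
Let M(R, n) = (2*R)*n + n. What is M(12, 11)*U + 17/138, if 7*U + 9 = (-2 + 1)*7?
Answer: -607081/966 ≈ -628.45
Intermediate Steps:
M(R, n) = n + 2*R*n (M(R, n) = 2*R*n + n = n + 2*R*n)
U = -16/7 (U = -9/7 + ((-2 + 1)*7)/7 = -9/7 + (-1*7)/7 = -9/7 + (1/7)*(-7) = -9/7 - 1 = -16/7 ≈ -2.2857)
M(12, 11)*U + 17/138 = (11*(1 + 2*12))*(-16/7) + 17/138 = (11*(1 + 24))*(-16/7) + 17*(1/138) = (11*25)*(-16/7) + 17/138 = 275*(-16/7) + 17/138 = -4400/7 + 17/138 = -607081/966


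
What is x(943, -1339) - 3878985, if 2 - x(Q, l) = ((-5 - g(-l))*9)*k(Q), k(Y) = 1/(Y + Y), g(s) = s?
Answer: -3657874921/943 ≈ -3.8790e+6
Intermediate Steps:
k(Y) = 1/(2*Y)
x(Q, l) = 2 - (-45 + 9*l)/(2*Q) (x(Q, l) = 2 - (-5 - (-1)*l)*9*1/(2*Q) = 2 - (-5 + l)*9*1/(2*Q) = 2 - (-45 + 9*l)*1/(2*Q) = 2 - (-45 + 9*l)/(2*Q))
x(943, -1339) - 3878985 = (1/2)*(45 - 9*(-1339) + 4*943)/943 - 3878985 = (1/2)*(1/943)*(45 + 12051 + 3772) - 3878985 = (1/2)*(1/943)*15868 - 3878985 = 7934/943 - 3878985 = -3657874921/943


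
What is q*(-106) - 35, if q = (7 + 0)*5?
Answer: -3745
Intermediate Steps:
q = 35 (q = 7*5 = 35)
q*(-106) - 35 = 35*(-106) - 35 = -3710 - 35 = -3745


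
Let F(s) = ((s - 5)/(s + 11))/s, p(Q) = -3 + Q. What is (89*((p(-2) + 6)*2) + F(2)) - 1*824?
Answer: -16799/26 ≈ -646.12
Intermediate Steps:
F(s) = (-5 + s)/(s*(11 + s)) (F(s) = ((-5 + s)/(11 + s))/s = (-5 + s)/(s*(11 + s)))
(89*((p(-2) + 6)*2) + F(2)) - 1*824 = (89*(((-3 - 2) + 6)*2) + (-5 + 2)/(2*(11 + 2))) - 1*824 = (89*((-5 + 6)*2) + (1/2)*(-3)/13) - 824 = (89*(1*2) + (1/2)*(1/13)*(-3)) - 824 = (89*2 - 3/26) - 824 = (178 - 3/26) - 824 = 4625/26 - 824 = -16799/26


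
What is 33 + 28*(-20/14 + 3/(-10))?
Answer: -77/5 ≈ -15.400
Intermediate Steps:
33 + 28*(-20/14 + 3/(-10)) = 33 + 28*(-20*1/14 + 3*(-1/10)) = 33 + 28*(-10/7 - 3/10) = 33 + 28*(-121/70) = 33 - 242/5 = -77/5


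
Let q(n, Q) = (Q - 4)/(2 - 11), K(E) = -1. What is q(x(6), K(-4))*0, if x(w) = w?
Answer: 0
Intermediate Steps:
q(n, Q) = 4/9 - Q/9 (q(n, Q) = (-4 + Q)/(-9) = (-4 + Q)*(-1/9) = 4/9 - Q/9)
q(x(6), K(-4))*0 = (4/9 - 1/9*(-1))*0 = (4/9 + 1/9)*0 = (5/9)*0 = 0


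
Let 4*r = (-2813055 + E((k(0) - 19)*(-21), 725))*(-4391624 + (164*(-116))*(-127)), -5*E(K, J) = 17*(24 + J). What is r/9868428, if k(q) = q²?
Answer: 1738260920788/12335535 ≈ 1.4092e+5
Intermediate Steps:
E(K, J) = -408/5 - 17*J/5 (E(K, J) = -17*(24 + J)/5 = -(408 + 17*J)/5 = -408/5 - 17*J/5)
r = 6953043683152/5 (r = ((-2813055 + (-408/5 - 17/5*725))*(-4391624 + (164*(-116))*(-127)))/4 = ((-2813055 + (-408/5 - 2465))*(-4391624 - 19024*(-127)))/4 = ((-2813055 - 12733/5)*(-4391624 + 2416048))/4 = (-14078008/5*(-1975576))/4 = (¼)*(27812174732608/5) = 6953043683152/5 ≈ 1.3906e+12)
r/9868428 = (6953043683152/5)/9868428 = (6953043683152/5)*(1/9868428) = 1738260920788/12335535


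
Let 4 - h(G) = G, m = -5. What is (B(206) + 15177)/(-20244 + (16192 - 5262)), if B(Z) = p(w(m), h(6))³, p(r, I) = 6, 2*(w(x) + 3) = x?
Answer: -15393/9314 ≈ -1.6527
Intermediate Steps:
h(G) = 4 - G
w(x) = -3 + x/2
B(Z) = 216 (B(Z) = 6³ = 216)
(B(206) + 15177)/(-20244 + (16192 - 5262)) = (216 + 15177)/(-20244 + (16192 - 5262)) = 15393/(-20244 + 10930) = 15393/(-9314) = 15393*(-1/9314) = -15393/9314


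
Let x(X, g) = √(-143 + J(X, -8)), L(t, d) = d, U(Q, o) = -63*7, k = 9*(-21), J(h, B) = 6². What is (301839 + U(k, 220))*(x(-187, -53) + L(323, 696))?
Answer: 209773008 + 301398*I*√107 ≈ 2.0977e+8 + 3.1177e+6*I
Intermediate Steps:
J(h, B) = 36
k = -189
U(Q, o) = -441
x(X, g) = I*√107 (x(X, g) = √(-143 + 36) = √(-107) = I*√107)
(301839 + U(k, 220))*(x(-187, -53) + L(323, 696)) = (301839 - 441)*(I*√107 + 696) = 301398*(696 + I*√107) = 209773008 + 301398*I*√107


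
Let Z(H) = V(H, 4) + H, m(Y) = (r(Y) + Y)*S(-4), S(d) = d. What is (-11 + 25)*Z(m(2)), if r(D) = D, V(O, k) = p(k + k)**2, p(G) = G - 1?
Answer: 462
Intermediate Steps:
p(G) = -1 + G
V(O, k) = (-1 + 2*k)**2 (V(O, k) = (-1 + (k + k))**2 = (-1 + 2*k)**2)
m(Y) = -8*Y (m(Y) = (Y + Y)*(-4) = (2*Y)*(-4) = -8*Y)
Z(H) = 49 + H (Z(H) = (-1 + 2*4)**2 + H = (-1 + 8)**2 + H = 7**2 + H = 49 + H)
(-11 + 25)*Z(m(2)) = (-11 + 25)*(49 - 8*2) = 14*(49 - 16) = 14*33 = 462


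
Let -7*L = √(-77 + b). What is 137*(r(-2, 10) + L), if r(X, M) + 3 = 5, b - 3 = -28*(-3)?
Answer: 274 - 137*√10/7 ≈ 212.11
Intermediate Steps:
b = 87 (b = 3 - 28*(-3) = 3 + 84 = 87)
r(X, M) = 2 (r(X, M) = -3 + 5 = 2)
L = -√10/7 (L = -√(-77 + 87)/7 = -√10/7 ≈ -0.45175)
137*(r(-2, 10) + L) = 137*(2 - √10/7) = 274 - 137*√10/7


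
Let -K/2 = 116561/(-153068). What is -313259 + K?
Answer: -23974847745/76534 ≈ -3.1326e+5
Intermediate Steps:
K = 116561/76534 (K = -233122/(-153068) = -233122*(-1)/153068 = -2*(-116561/153068) = 116561/76534 ≈ 1.5230)
-313259 + K = -313259 + 116561/76534 = -23974847745/76534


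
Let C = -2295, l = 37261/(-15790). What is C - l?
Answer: -36200789/15790 ≈ -2292.6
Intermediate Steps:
l = -37261/15790 (l = 37261*(-1/15790) = -37261/15790 ≈ -2.3598)
C - l = -2295 - 1*(-37261/15790) = -2295 + 37261/15790 = -36200789/15790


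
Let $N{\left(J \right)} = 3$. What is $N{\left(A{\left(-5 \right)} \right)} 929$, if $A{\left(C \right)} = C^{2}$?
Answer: $2787$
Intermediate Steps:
$N{\left(A{\left(-5 \right)} \right)} 929 = 3 \cdot 929 = 2787$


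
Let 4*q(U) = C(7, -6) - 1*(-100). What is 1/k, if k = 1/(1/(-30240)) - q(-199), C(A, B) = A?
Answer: -4/121067 ≈ -3.3040e-5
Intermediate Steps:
q(U) = 107/4 (q(U) = (7 - 1*(-100))/4 = (7 + 100)/4 = (¼)*107 = 107/4)
k = -121067/4 (k = 1/(1/(-30240)) - 1*107/4 = 1/(-1/30240) - 107/4 = -30240 - 107/4 = -121067/4 ≈ -30267.)
1/k = 1/(-121067/4) = -4/121067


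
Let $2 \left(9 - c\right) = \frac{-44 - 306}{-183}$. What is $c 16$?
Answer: $\frac{23552}{183} \approx 128.7$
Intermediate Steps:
$c = \frac{1472}{183}$ ($c = 9 - \frac{\left(-44 - 306\right) \frac{1}{-183}}{2} = 9 - \frac{\left(-44 - 306\right) \left(- \frac{1}{183}\right)}{2} = 9 - \frac{\left(-350\right) \left(- \frac{1}{183}\right)}{2} = 9 - \frac{175}{183} = \frac{1472}{183} \approx 8.0437$)
$c 16 = \frac{1472}{183} \cdot 16 = \frac{23552}{183}$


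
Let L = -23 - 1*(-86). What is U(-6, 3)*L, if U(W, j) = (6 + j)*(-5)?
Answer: -2835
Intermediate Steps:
U(W, j) = -30 - 5*j
L = 63 (L = -23 + 86 = 63)
U(-6, 3)*L = (-30 - 5*3)*63 = (-30 - 15)*63 = -45*63 = -2835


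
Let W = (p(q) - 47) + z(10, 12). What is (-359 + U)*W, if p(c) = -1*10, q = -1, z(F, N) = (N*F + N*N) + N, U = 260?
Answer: -21681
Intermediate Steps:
z(F, N) = N + N**2 + F*N (z(F, N) = (F*N + N**2) + N = (N**2 + F*N) + N = N + N**2 + F*N)
p(c) = -10
W = 219 (W = (-10 - 47) + 12*(1 + 10 + 12) = -57 + 12*23 = -57 + 276 = 219)
(-359 + U)*W = (-359 + 260)*219 = -99*219 = -21681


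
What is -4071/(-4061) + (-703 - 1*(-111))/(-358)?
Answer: 1930765/726919 ≈ 2.6561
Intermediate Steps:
-4071/(-4061) + (-703 - 1*(-111))/(-358) = -4071*(-1/4061) + (-703 + 111)*(-1/358) = 4071/4061 - 592*(-1/358) = 4071/4061 + 296/179 = 1930765/726919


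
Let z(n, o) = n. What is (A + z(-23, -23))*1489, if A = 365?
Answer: 509238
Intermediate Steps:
(A + z(-23, -23))*1489 = (365 - 23)*1489 = 342*1489 = 509238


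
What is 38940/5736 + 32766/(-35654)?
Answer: 50017541/8521306 ≈ 5.8697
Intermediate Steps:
38940/5736 + 32766/(-35654) = 38940*(1/5736) + 32766*(-1/35654) = 3245/478 - 16383/17827 = 50017541/8521306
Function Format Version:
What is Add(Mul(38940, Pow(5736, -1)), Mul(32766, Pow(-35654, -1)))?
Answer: Rational(50017541, 8521306) ≈ 5.8697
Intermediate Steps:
Add(Mul(38940, Pow(5736, -1)), Mul(32766, Pow(-35654, -1))) = Add(Mul(38940, Rational(1, 5736)), Mul(32766, Rational(-1, 35654))) = Add(Rational(3245, 478), Rational(-16383, 17827)) = Rational(50017541, 8521306)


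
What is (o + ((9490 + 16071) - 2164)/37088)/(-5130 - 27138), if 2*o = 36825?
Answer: -227635399/398918528 ≈ -0.57063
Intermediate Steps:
o = 36825/2 (o = (½)*36825 = 36825/2 ≈ 18413.)
(o + ((9490 + 16071) - 2164)/37088)/(-5130 - 27138) = (36825/2 + ((9490 + 16071) - 2164)/37088)/(-5130 - 27138) = (36825/2 + (25561 - 2164)*(1/37088))/(-32268) = (36825/2 + 23397*(1/37088))*(-1/32268) = (36825/2 + 23397/37088)*(-1/32268) = (682906197/37088)*(-1/32268) = -227635399/398918528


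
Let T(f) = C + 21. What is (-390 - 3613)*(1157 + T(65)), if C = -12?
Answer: -4667498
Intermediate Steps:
T(f) = 9 (T(f) = -12 + 21 = 9)
(-390 - 3613)*(1157 + T(65)) = (-390 - 3613)*(1157 + 9) = -4003*1166 = -4667498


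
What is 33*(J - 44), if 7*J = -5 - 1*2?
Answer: -1485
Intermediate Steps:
J = -1 (J = (-5 - 1*2)/7 = (-5 - 2)/7 = (1/7)*(-7) = -1)
33*(J - 44) = 33*(-1 - 44) = 33*(-45) = -1485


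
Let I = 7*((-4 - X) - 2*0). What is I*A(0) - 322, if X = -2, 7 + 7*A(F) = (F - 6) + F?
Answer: -296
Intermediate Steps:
A(F) = -13/7 + 2*F/7 (A(F) = -1 + ((F - 6) + F)/7 = -1 + ((-6 + F) + F)/7 = -1 + (-6 + 2*F)/7 = -1 + (-6/7 + 2*F/7) = -13/7 + 2*F/7)
I = -14 (I = 7*((-4 - 1*(-2)) - 2*0) = 7*((-4 + 2) + 0) = 7*(-2 + 0) = 7*(-2) = -14)
I*A(0) - 322 = -14*(-13/7 + (2/7)*0) - 322 = -14*(-13/7 + 0) - 322 = -14*(-13/7) - 322 = 26 - 322 = -296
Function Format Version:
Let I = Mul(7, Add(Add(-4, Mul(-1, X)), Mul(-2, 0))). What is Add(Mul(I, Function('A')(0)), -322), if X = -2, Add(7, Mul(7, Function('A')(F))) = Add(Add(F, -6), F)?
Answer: -296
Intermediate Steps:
Function('A')(F) = Add(Rational(-13, 7), Mul(Rational(2, 7), F)) (Function('A')(F) = Add(-1, Mul(Rational(1, 7), Add(Add(F, -6), F))) = Add(-1, Mul(Rational(1, 7), Add(Add(-6, F), F))) = Add(-1, Mul(Rational(1, 7), Add(-6, Mul(2, F)))) = Add(-1, Add(Rational(-6, 7), Mul(Rational(2, 7), F))) = Add(Rational(-13, 7), Mul(Rational(2, 7), F)))
I = -14 (I = Mul(7, Add(Add(-4, Mul(-1, -2)), Mul(-2, 0))) = Mul(7, Add(Add(-4, 2), 0)) = Mul(7, Add(-2, 0)) = Mul(7, -2) = -14)
Add(Mul(I, Function('A')(0)), -322) = Add(Mul(-14, Add(Rational(-13, 7), Mul(Rational(2, 7), 0))), -322) = Add(Mul(-14, Add(Rational(-13, 7), 0)), -322) = Add(Mul(-14, Rational(-13, 7)), -322) = Add(26, -322) = -296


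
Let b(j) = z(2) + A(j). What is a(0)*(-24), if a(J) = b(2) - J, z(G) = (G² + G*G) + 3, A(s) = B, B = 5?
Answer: -384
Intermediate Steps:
A(s) = 5
z(G) = 3 + 2*G² (z(G) = (G² + G²) + 3 = 2*G² + 3 = 3 + 2*G²)
b(j) = 16 (b(j) = (3 + 2*2²) + 5 = (3 + 2*4) + 5 = (3 + 8) + 5 = 11 + 5 = 16)
a(J) = 16 - J
a(0)*(-24) = (16 - 1*0)*(-24) = (16 + 0)*(-24) = 16*(-24) = -384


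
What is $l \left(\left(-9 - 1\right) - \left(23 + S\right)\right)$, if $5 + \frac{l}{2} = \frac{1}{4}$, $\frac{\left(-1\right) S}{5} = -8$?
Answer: $\frac{1387}{2} \approx 693.5$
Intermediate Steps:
$S = 40$ ($S = \left(-5\right) \left(-8\right) = 40$)
$l = - \frac{19}{2}$ ($l = -10 + \frac{2}{4} = -10 + 2 \cdot \frac{1}{4} = -10 + \frac{1}{2} = - \frac{19}{2} \approx -9.5$)
$l \left(\left(-9 - 1\right) - \left(23 + S\right)\right) = - \frac{19 \left(\left(-9 - 1\right) - 63\right)}{2} = - \frac{19 \left(-10 - 63\right)}{2} = \left(- \frac{19}{2}\right) \left(-73\right) = \frac{1387}{2}$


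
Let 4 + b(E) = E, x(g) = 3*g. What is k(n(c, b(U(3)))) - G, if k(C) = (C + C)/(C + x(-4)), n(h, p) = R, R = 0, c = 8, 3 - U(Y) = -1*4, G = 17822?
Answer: -17822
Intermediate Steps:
U(Y) = 7 (U(Y) = 3 - (-1)*4 = 3 - 1*(-4) = 3 + 4 = 7)
b(E) = -4 + E
n(h, p) = 0
k(C) = 2*C/(-12 + C) (k(C) = (C + C)/(C + 3*(-4)) = (2*C)/(C - 12) = (2*C)/(-12 + C) = 2*C/(-12 + C))
k(n(c, b(U(3)))) - G = 2*0/(-12 + 0) - 1*17822 = 2*0/(-12) - 17822 = 2*0*(-1/12) - 17822 = 0 - 17822 = -17822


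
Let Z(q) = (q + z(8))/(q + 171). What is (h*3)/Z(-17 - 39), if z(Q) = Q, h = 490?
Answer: -28175/8 ≈ -3521.9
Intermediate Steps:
Z(q) = (8 + q)/(171 + q) (Z(q) = (q + 8)/(q + 171) = (8 + q)/(171 + q))
(h*3)/Z(-17 - 39) = (490*3)/(((8 + (-17 - 39))/(171 + (-17 - 39)))) = 1470/(((8 - 56)/(171 - 56))) = 1470/((-48/115)) = 1470/(((1/115)*(-48))) = 1470/(-48/115) = 1470*(-115/48) = -28175/8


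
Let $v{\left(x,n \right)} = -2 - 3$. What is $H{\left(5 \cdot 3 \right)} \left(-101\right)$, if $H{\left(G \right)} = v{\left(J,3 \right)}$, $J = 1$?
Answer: $505$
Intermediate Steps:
$v{\left(x,n \right)} = -5$
$H{\left(G \right)} = -5$
$H{\left(5 \cdot 3 \right)} \left(-101\right) = \left(-5\right) \left(-101\right) = 505$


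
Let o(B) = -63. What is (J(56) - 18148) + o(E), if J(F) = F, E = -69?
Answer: -18155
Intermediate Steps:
(J(56) - 18148) + o(E) = (56 - 18148) - 63 = -18092 - 63 = -18155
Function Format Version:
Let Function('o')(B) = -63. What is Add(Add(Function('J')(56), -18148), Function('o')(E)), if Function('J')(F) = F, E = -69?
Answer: -18155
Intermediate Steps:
Add(Add(Function('J')(56), -18148), Function('o')(E)) = Add(Add(56, -18148), -63) = Add(-18092, -63) = -18155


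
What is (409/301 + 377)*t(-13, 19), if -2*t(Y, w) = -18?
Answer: 1024974/301 ≈ 3405.2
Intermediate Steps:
t(Y, w) = 9 (t(Y, w) = -1/2*(-18) = 9)
(409/301 + 377)*t(-13, 19) = (409/301 + 377)*9 = (113886/301)*9 = 1024974/301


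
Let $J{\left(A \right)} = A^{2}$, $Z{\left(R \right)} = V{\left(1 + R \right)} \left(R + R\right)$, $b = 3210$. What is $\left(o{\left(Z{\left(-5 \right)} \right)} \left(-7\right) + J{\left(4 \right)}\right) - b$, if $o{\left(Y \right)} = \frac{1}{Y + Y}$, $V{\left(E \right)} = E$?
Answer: $- \frac{255527}{80} \approx -3194.1$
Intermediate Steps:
$Z{\left(R \right)} = 2 R \left(1 + R\right)$ ($Z{\left(R \right)} = \left(1 + R\right) \left(R + R\right) = \left(1 + R\right) 2 R = 2 R \left(1 + R\right)$)
$o{\left(Y \right)} = \frac{1}{2 Y}$
$\left(o{\left(Z{\left(-5 \right)} \right)} \left(-7\right) + J{\left(4 \right)}\right) - b = \left(\frac{1}{2 \cdot 2 \left(-5\right) \left(1 - 5\right)} \left(-7\right) + 4^{2}\right) - 3210 = \left(\frac{1}{2 \cdot 2 \left(-5\right) \left(-4\right)} \left(-7\right) + 16\right) - 3210 = \left(\frac{1}{2 \cdot 40} \left(-7\right) + 16\right) - 3210 = \left(\frac{1}{2} \cdot \frac{1}{40} \left(-7\right) + 16\right) - 3210 = \left(\frac{1}{80} \left(-7\right) + 16\right) - 3210 = \left(- \frac{7}{80} + 16\right) - 3210 = \frac{1273}{80} - 3210 = - \frac{255527}{80}$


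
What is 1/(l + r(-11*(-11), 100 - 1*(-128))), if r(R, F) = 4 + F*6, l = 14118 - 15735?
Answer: -1/245 ≈ -0.0040816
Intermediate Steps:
l = -1617
r(R, F) = 4 + 6*F
1/(l + r(-11*(-11), 100 - 1*(-128))) = 1/(-1617 + (4 + 6*(100 - 1*(-128)))) = 1/(-1617 + (4 + 6*(100 + 128))) = 1/(-1617 + (4 + 6*228)) = 1/(-1617 + (4 + 1368)) = 1/(-1617 + 1372) = 1/(-245) = -1/245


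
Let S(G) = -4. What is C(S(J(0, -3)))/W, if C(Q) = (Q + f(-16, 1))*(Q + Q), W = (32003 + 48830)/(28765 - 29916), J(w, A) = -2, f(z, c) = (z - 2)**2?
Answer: 2946560/80833 ≈ 36.452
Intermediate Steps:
f(z, c) = (-2 + z)**2
W = -80833/1151 (W = 80833/(-1151) = 80833*(-1/1151) = -80833/1151 ≈ -70.229)
C(Q) = 2*Q*(324 + Q) (C(Q) = (Q + (-2 - 16)**2)*(Q + Q) = (Q + (-18)**2)*(2*Q) = (Q + 324)*(2*Q) = (324 + Q)*(2*Q) = 2*Q*(324 + Q))
C(S(J(0, -3)))/W = (2*(-4)*(324 - 4))/(-80833/1151) = (2*(-4)*320)*(-1151/80833) = -2560*(-1151/80833) = 2946560/80833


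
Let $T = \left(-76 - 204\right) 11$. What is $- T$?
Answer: $3080$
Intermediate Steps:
$T = -3080$ ($T = \left(-280\right) 11 = -3080$)
$- T = \left(-1\right) \left(-3080\right) = 3080$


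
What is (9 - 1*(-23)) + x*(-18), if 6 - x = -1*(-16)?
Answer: 212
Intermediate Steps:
x = -10 (x = 6 - (-1)*(-16) = 6 - 1*16 = 6 - 16 = -10)
(9 - 1*(-23)) + x*(-18) = (9 - 1*(-23)) - 10*(-18) = (9 + 23) + 180 = 32 + 180 = 212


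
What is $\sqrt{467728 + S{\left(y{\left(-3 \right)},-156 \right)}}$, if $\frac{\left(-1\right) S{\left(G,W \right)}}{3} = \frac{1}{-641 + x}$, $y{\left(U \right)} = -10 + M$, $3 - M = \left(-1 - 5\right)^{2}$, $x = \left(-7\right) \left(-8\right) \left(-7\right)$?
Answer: $\frac{\sqrt{499107406891}}{1033} \approx 683.91$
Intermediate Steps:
$x = -392$ ($x = 56 \left(-7\right) = -392$)
$M = -33$ ($M = 3 - \left(-1 - 5\right)^{2} = 3 - \left(-6\right)^{2} = 3 - 36 = -33$)
$y{\left(U \right)} = -43$ ($y{\left(U \right)} = -10 - 33 = -43$)
$S{\left(G,W \right)} = \frac{3}{1033}$ ($S{\left(G,W \right)} = - \frac{3}{-641 - 392} = - \frac{3}{-1033} = \left(-3\right) \left(- \frac{1}{1033}\right) = \frac{3}{1033}$)
$\sqrt{467728 + S{\left(y{\left(-3 \right)},-156 \right)}} = \sqrt{467728 + \frac{3}{1033}} = \sqrt{\frac{483163027}{1033}} = \frac{\sqrt{499107406891}}{1033}$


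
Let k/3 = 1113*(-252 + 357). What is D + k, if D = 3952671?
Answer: 4303266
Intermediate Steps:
k = 350595 (k = 3*(1113*(-252 + 357)) = 3*(1113*105) = 3*116865 = 350595)
D + k = 3952671 + 350595 = 4303266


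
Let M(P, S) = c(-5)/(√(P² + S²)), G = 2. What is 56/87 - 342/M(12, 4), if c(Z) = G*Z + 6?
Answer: 56/87 + 342*√10 ≈ 1082.1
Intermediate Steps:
c(Z) = 6 + 2*Z (c(Z) = 2*Z + 6 = 6 + 2*Z)
M(P, S) = -4/√(P² + S²) (M(P, S) = (6 + 2*(-5))/(√(P² + S²)) = (6 - 10)/√(P² + S²) = -4/√(P² + S²))
56/87 - 342/M(12, 4) = 56/87 - 342*(-√(12² + 4²)/4) = 56*(1/87) - 342*(-√(144 + 16)/4) = 56/87 - 342*(-√10) = 56/87 - (-342)*√10 = 56/87 + 342*√10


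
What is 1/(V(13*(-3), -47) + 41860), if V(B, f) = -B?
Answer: 1/41899 ≈ 2.3867e-5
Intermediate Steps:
1/(V(13*(-3), -47) + 41860) = 1/(-13*(-3) + 41860) = 1/(-1*(-39) + 41860) = 1/(39 + 41860) = 1/41899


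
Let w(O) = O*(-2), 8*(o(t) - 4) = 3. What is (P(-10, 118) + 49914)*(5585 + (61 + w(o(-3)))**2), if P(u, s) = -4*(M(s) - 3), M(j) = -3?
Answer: 3321900729/8 ≈ 4.1524e+8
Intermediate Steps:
o(t) = 35/8 (o(t) = 4 + (1/8)*3 = 4 + 3/8 = 35/8)
w(O) = -2*O
P(u, s) = 24 (P(u, s) = -4*(-3 - 3) = -4*(-6) = 24)
(P(-10, 118) + 49914)*(5585 + (61 + w(o(-3)))**2) = (24 + 49914)*(5585 + (61 - 2*35/8)**2) = 49938*(5585 + (61 - 35/4)**2) = 49938*(5585 + (209/4)**2) = 49938*(5585 + 43681/16) = 49938*(133041/16) = 3321900729/8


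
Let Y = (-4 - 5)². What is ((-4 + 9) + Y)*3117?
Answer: 268062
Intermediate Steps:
Y = 81 (Y = (-9)² = 81)
((-4 + 9) + Y)*3117 = ((-4 + 9) + 81)*3117 = (5 + 81)*3117 = 86*3117 = 268062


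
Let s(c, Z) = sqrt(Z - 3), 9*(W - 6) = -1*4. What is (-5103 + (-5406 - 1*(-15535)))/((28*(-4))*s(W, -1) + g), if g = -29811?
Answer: -149830086/888745897 + 1125824*I/888745897 ≈ -0.16859 + 0.0012668*I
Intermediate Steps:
W = 50/9 (W = 6 + (-1*4)/9 = 6 + (1/9)*(-4) = 6 - 4/9 = 50/9 ≈ 5.5556)
s(c, Z) = sqrt(-3 + Z)
(-5103 + (-5406 - 1*(-15535)))/((28*(-4))*s(W, -1) + g) = (-5103 + (-5406 - 1*(-15535)))/((28*(-4))*sqrt(-3 - 1) - 29811) = (-5103 + (-5406 + 15535))/(-224*I - 29811) = (-5103 + 10129)/(-224*I - 29811) = 5026/(-224*I - 29811) = 5026/(-29811 - 224*I) = 5026*((-29811 + 224*I)/888745897) = 5026*(-29811 + 224*I)/888745897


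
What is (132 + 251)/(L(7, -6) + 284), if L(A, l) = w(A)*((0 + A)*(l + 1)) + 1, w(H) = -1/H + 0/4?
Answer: 383/290 ≈ 1.3207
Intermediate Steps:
w(H) = -1/H (w(H) = -1/H + 0*(¼) = -1/H + 0 = -1/H)
L(A, l) = -l (L(A, l) = (-1/A)*((0 + A)*(l + 1)) + 1 = (-1/A)*(A*(1 + l)) + 1 = (-1 - l) + 1 = -l)
(132 + 251)/(L(7, -6) + 284) = (132 + 251)/(-1*(-6) + 284) = 383/(6 + 284) = 383/290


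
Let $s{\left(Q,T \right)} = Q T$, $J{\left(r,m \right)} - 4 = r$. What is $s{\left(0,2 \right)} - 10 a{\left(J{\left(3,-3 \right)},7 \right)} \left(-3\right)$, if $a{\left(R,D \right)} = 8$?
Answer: $0$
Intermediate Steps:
$J{\left(r,m \right)} = 4 + r$
$s{\left(0,2 \right)} - 10 a{\left(J{\left(3,-3 \right)},7 \right)} \left(-3\right) = 0 \cdot 2 \left(-10\right) 8 \left(-3\right) = 0 \left(\left(-80\right) \left(-3\right)\right) = 0 \cdot 240 = 0$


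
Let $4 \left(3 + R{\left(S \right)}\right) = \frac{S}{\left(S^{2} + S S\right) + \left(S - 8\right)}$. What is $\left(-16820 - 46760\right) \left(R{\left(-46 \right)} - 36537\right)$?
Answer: $\frac{4853192740385}{2089} \approx 2.3232 \cdot 10^{9}$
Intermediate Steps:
$R{\left(S \right)} = -3 + \frac{S}{4 \left(-8 + S + 2 S^{2}\right)}$ ($R{\left(S \right)} = -3 + \frac{S \frac{1}{\left(S^{2} + S S\right) + \left(S - 8\right)}}{4} = -3 + \frac{S \frac{1}{\left(S^{2} + S^{2}\right) + \left(-8 + S\right)}}{4} = -3 + \frac{S \frac{1}{2 S^{2} + \left(-8 + S\right)}}{4} = -3 + \frac{S \frac{1}{-8 + S + 2 S^{2}}}{4} = -3 + \frac{S}{4 \left(-8 + S + 2 S^{2}\right)}$)
$\left(-16820 - 46760\right) \left(R{\left(-46 \right)} - 36537\right) = \left(-16820 - 46760\right) \left(\frac{96 - 24 \left(-46\right)^{2} - -506}{4 \left(-8 - 46 + 2 \left(-46\right)^{2}\right)} - 36537\right) = - 63580 \left(\frac{96 - 50784 + 506}{4 \left(-8 - 46 + 2 \cdot 2116\right)} - 36537\right) = - 63580 \left(\frac{96 - 50784 + 506}{4 \left(-8 - 46 + 4232\right)} - 36537\right) = - 63580 \left(\frac{1}{4} \cdot \frac{1}{4178} \left(-50182\right) - 36537\right) = - 63580 \left(- \frac{25091}{8356} - 36537\right) = \left(-63580\right) \left(- \frac{305328263}{8356}\right) = \frac{4853192740385}{2089}$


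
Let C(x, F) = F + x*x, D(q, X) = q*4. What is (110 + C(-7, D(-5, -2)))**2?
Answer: 19321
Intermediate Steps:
D(q, X) = 4*q
C(x, F) = F + x**2
(110 + C(-7, D(-5, -2)))**2 = (110 + (4*(-5) + (-7)**2))**2 = (110 + (-20 + 49))**2 = (110 + 29)**2 = 139**2 = 19321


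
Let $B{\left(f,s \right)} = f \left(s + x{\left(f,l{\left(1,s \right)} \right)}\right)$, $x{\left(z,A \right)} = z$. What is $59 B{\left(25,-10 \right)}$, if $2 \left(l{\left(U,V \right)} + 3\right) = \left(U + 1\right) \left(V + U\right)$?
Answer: $22125$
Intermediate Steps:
$l{\left(U,V \right)} = -3 + \frac{\left(1 + U\right) \left(U + V\right)}{2}$ ($l{\left(U,V \right)} = -3 + \frac{\left(U + 1\right) \left(V + U\right)}{2} = -3 + \frac{\left(1 + U\right) \left(U + V\right)}{2}$)
$B{\left(f,s \right)} = f \left(f + s\right)$ ($B{\left(f,s \right)} = f \left(s + f\right) = f \left(f + s\right)$)
$59 B{\left(25,-10 \right)} = 59 \cdot 25 \left(25 - 10\right) = 59 \cdot 25 \cdot 15 = 59 \cdot 375 = 22125$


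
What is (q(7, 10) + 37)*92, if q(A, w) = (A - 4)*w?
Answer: 6164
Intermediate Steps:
q(A, w) = w*(-4 + A) (q(A, w) = (-4 + A)*w = w*(-4 + A))
(q(7, 10) + 37)*92 = (10*(-4 + 7) + 37)*92 = (10*3 + 37)*92 = (30 + 37)*92 = 67*92 = 6164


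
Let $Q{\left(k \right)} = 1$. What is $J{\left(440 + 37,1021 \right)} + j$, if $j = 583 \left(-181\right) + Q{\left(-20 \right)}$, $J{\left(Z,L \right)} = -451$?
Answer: $-105973$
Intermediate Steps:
$j = -105522$ ($j = 583 \left(-181\right) + 1 = -105523 + 1 = -105522$)
$J{\left(440 + 37,1021 \right)} + j = -451 - 105522 = -105973$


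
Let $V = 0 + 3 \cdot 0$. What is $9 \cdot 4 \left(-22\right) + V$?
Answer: $-792$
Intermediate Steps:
$V = 0$ ($V = 0 + 0 = 0$)
$9 \cdot 4 \left(-22\right) + V = 9 \cdot 4 \left(-22\right) + 0 = 36 \left(-22\right) + 0 = -792 + 0 = -792$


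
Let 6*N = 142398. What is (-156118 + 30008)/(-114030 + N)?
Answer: 126110/90297 ≈ 1.3966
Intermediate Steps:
N = 23733 (N = (1/6)*142398 = 23733)
(-156118 + 30008)/(-114030 + N) = (-156118 + 30008)/(-114030 + 23733) = -126110/(-90297) = -126110*(-1/90297) = 126110/90297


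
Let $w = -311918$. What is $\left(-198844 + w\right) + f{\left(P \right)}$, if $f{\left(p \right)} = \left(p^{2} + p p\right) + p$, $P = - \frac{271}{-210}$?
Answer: $- \frac{5631100102}{11025} \approx -5.1076 \cdot 10^{5}$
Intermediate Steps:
$P = \frac{271}{210}$ ($P = \left(-271\right) \left(- \frac{1}{210}\right) = \frac{271}{210} \approx 1.2905$)
$f{\left(p \right)} = p + 2 p^{2}$ ($f{\left(p \right)} = \left(p^{2} + p^{2}\right) + p = 2 p^{2} + p = p + 2 p^{2}$)
$\left(-198844 + w\right) + f{\left(P \right)} = \left(-198844 - 311918\right) + \frac{271 \left(1 + 2 \cdot \frac{271}{210}\right)}{210} = -510762 + \frac{271 \left(1 + \frac{271}{105}\right)}{210} = -510762 + \frac{271}{210} \cdot \frac{376}{105} = -510762 + \frac{50948}{11025} = - \frac{5631100102}{11025}$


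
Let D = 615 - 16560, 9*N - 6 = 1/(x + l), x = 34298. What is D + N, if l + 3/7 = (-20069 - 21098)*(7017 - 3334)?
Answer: -152264829277663/9549777096 ≈ -15944.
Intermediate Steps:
l = -1061326430/7 (l = -3/7 + (-20069 - 21098)*(7017 - 3334) = -3/7 - 41167*3683 = -3/7 - 151618061 = -1061326430/7 ≈ -1.5162e+8)
N = 6366518057/9549777096 (N = ⅔ + 1/(9*(34298 - 1061326430/7)) = ⅔ + 1/(9*(-1061086344/7)) = ⅔ + (⅑)*(-7/1061086344) = ⅔ - 7/9549777096 = 6366518057/9549777096 ≈ 0.66667)
D = -15945
D + N = -15945 + 6366518057/9549777096 = -152264829277663/9549777096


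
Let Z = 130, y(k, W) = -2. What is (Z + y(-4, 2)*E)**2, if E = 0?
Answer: 16900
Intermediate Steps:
(Z + y(-4, 2)*E)**2 = (130 - 2*0)**2 = (130 + 0)**2 = 130**2 = 16900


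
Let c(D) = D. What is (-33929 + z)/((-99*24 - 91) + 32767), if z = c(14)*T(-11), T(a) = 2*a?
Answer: -34237/30300 ≈ -1.1299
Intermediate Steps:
z = -308 (z = 14*(2*(-11)) = 14*(-22) = -308)
(-33929 + z)/((-99*24 - 91) + 32767) = (-33929 - 308)/((-99*24 - 91) + 32767) = -34237/((-2376 - 91) + 32767) = -34237/(-2467 + 32767) = -34237/30300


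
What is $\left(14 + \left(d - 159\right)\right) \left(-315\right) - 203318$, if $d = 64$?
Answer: $-177803$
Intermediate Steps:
$\left(14 + \left(d - 159\right)\right) \left(-315\right) - 203318 = \left(14 + \left(64 - 159\right)\right) \left(-315\right) - 203318 = \left(14 - 95\right) \left(-315\right) - 203318 = \left(-81\right) \left(-315\right) - 203318 = 25515 - 203318 = -177803$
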